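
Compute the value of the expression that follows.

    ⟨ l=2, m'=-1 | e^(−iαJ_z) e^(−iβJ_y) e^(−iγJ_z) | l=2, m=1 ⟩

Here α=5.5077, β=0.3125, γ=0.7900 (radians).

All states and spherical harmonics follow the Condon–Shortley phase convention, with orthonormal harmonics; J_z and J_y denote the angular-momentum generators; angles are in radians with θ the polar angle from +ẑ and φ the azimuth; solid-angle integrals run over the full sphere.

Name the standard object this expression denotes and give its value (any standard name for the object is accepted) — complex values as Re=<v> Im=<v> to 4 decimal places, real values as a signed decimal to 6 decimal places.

This is a Wigner D-matrix element — the rotation-matrix element ⟨l m'| R(α,β,γ) |l m⟩ in the angular-momentum basis.
Split into d^2_{-1,1}(β=0.3125) × two z-phases.
With c≡cos(β/2)=0.987818 and s≡sin(β/2)=0.155615, N=[1·6·6·1]^{1/2}=6.000000
k: max(0,(1)−(-1))=2 … min(2+(1),2−(-1))=3
  k=2: (−1)^0·6.0000/(2)·0.9878^2·0.1556^2 = +0.070889
  k=3: (−1)^1·6.0000/(6)·0.9878^0·0.1556^4 = -0.000586
d^2_{-1,1}(0.3125) = +0.070889 -0.000586 = +0.070302
Attach z-rotation phases: D = e^{-i(-1)(5.5077)}·(+0.070302)·e^{-i(1)(0.7900)} = +0.000373-0.070301i

Wigner D-matrix element, Re=0.0004 Im=-0.0703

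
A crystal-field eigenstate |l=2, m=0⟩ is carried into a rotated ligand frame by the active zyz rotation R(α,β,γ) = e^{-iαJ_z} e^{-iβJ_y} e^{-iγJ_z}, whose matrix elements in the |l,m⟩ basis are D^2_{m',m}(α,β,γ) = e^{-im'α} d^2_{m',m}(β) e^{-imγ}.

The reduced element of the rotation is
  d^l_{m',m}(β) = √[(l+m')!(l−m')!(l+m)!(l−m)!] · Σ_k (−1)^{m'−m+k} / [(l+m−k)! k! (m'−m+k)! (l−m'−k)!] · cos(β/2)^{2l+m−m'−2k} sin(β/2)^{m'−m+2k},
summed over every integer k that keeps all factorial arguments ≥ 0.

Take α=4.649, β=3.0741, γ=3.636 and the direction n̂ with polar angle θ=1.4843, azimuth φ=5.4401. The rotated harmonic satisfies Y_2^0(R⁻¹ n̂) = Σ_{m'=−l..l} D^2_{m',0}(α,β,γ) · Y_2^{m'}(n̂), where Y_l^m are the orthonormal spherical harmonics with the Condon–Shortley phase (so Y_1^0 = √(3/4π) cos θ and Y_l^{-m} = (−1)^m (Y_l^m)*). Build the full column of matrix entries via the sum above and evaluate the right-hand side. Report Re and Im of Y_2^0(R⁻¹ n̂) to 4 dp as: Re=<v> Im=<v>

Re=-0.3140 Im=0.0000

Need the full column D^2_{m',0} for m'=−2..2 at α=4.6490, β=3.0741, γ=3.6360.
cos(β/2)=0.033740, sin(β/2)=0.999431
d^2_{-2,0}: single k=2 term ⇒ +0.002785;  D = -0.002763+0.000352i
d^2_{-1,0}: k∈[1..2] ⇒ +0.000094 -0.082505 = -0.082410;  D = +0.005220+0.082245i
d^2_{0,0}: k∈[0..2] ⇒ +0.000001 -0.004548 +0.997725 = +0.993177;  D = +0.993177+0.000000i
d^2_{1,0}: k∈[0..1] ⇒ -0.000094 +0.082505 = +0.082410;  D = -0.005220+0.082245i
d^2_{2,0}: single k=0 term ⇒ +0.002785;  D = -0.002763-0.000352i
Y_2^{m'}(θ=1.4843,φ=5.4401) and Σ D·Y over m':
  (-0.0028+0.0004i)·(-0.0441+0.3808i)  (+0.0052+0.0822i)·(+0.0442+0.0496i)  (+0.9932+0.0000i)·(-0.3083+0.0000i)  (-0.0052+0.0822i)·(-0.0442+0.0496i)  (-0.0028-0.0004i)·(-0.0441-0.3808i)
Y_2^0(R⁻¹ n̂) = -0.313956+0.000000i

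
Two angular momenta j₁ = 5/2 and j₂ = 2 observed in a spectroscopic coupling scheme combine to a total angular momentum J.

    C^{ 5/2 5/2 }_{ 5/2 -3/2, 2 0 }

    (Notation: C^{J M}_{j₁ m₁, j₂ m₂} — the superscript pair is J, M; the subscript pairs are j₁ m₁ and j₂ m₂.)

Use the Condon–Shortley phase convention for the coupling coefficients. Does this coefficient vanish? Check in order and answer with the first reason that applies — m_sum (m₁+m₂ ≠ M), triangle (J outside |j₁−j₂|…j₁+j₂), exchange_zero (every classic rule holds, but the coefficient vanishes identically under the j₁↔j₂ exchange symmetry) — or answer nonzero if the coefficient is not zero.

m-sum: m₁+m₂ = -3/2+0 = -3/2, M = 5/2  ✗ ⇒ coefficient is 0

m_sum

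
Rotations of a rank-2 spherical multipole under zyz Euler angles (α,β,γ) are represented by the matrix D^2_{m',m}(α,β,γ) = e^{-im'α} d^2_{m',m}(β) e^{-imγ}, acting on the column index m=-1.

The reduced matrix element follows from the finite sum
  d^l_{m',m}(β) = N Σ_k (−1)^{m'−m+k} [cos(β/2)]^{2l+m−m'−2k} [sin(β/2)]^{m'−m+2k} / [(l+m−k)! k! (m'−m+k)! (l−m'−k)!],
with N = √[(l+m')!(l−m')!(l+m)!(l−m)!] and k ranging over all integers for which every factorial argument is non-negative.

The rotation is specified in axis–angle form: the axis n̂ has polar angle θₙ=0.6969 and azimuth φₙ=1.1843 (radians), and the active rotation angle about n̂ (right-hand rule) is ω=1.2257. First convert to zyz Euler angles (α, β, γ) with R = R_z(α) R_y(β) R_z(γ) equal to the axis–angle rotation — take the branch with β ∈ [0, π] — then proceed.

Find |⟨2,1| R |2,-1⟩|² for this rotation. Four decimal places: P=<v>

P=0.1120

Axis–angle → zyz. n̂ = (sinθₙcosφₙ, sinθₙsinφₙ, cosθₙ) = (+0.241940, +0.594498, +0.766836), ω = 1.2257.
R = I cosω + sinω [n̂]ₓ + (1−cosω) n̂n̂ᵀ gives
  R = [+0.377021, -0.626449, +0.682215; +0.816801, +0.572155, +0.073987; -0.436682, +0.529339, +0.727399]
β = atan2(√(R₁₃²+R₂₃²), R₃₃) = 0.756273; α = atan2(R₂₃, R₁₃) mod 2π = 0.108029; γ = atan2(R₃₂, −R₃₁) mod 2π = 0.881022
Split into d^2_{1,-1}(β=0.7563) × two z-phases.
Half-angle: c=0.929354, s=0.369189. N=√(6·1·1·6)=6.000000
Admissible k: 0..1 (factorial args all ≥0)
  k=0: (−1)^2·6.0000/(2)·0.9294^2·0.3692^2 = +0.353168
  k=1: (−1)^3·6.0000/(6)·0.9294^0·0.3692^4 = -0.018578
d^2_{1,-1}(0.7563) = +0.353168 -0.018578 = +0.334590
|D^2_{1,-1}|² = |d^2_{1,-1}(β)|² = (+0.334590)² = 0.111951 (the z-rotation phases have unit modulus)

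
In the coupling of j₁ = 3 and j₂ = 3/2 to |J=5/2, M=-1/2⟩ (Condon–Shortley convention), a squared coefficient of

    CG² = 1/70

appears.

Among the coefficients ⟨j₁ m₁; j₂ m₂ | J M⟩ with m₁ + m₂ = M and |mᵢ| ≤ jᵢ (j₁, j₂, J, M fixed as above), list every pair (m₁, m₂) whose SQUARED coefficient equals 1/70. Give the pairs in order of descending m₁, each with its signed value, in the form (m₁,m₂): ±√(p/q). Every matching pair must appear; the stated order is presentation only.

(-1,1/2): −√(1/70)

Admissible pairs with m₁+m₂ = M = -1/2: (-2,3/2), (-1,1/2), (0,-1/2), (1,-3/2)
  (m₁,m₂)=(1,-3/2): CG² = 27/70, CG = +√(27/70)
  (m₁,m₂)=(0,-1/2): CG² = 6/35, CG = −√(6/35)
  (m₁,m₂)=(-1,1/2): CG² = 1/70, CG = −√(1/70)   ← matches the target
  (m₁,m₂)=(-2,3/2): CG² = 3/7, CG = +√(3/7)
Pairs with CG² = 1/70: (-1,1/2): −√(1/70)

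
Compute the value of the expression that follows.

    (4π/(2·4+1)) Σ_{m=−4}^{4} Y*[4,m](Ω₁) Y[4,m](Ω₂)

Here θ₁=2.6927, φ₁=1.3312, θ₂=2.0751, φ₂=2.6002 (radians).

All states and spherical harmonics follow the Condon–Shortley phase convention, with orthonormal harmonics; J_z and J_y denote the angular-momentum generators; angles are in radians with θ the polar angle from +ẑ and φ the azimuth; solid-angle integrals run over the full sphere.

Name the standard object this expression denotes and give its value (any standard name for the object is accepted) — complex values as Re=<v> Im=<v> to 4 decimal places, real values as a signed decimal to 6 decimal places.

This sum is the spherical-harmonic addition theorem: it equals the Legendre polynomial P_l(cos γ) of the angle γ between the two directions.
Term-by-term m-sum for l=4 (normalisation 4π/9 = 1.396263):
  m=-4: Y*=(0.009022, -0.012843)  Y=(-0.145690, 0.215361)  product (0.001451, 0.003814)
  m=-3: Y*=(0.060687, 0.069362)  Y=(-0.021656, 0.405304)  product (-0.029427, 0.023094)
  m=-2: Y*=(-0.261727, 0.135990)  Y=(0.076267, 0.143674)  product (-0.039499, -0.027232)
  m=-1: Y*=(-0.117711, -0.481851)  Y=(-0.234229, -0.140848)  product (-0.040296, 0.129443)
  m=+0: Y*=(0.180706, -0.000000)  Y=(-0.221774, 0.000000)  product (-0.040076, 0.000000)
  m=+1: Y*=(0.117711, -0.481851)  Y=(0.234229, -0.140848)  product (-0.040296, -0.129443)
  m=+2: Y*=(-0.261727, -0.135990)  Y=(0.076267, -0.143674)  product (-0.039499, 0.027232)
  m=+3: Y*=(-0.060687, 0.069362)  Y=(0.021656, 0.405304)  product (-0.029427, -0.023094)
  m=+4: Y*=(0.009022, 0.012843)  Y=(-0.145690, -0.215361)  product (0.001451, -0.003814)
Σ over m = (-0.255618, -0.000000); ×(4π/9) → (-0.356911, -0.000000). Real part: -0.356911

Legendre polynomial (addition theorem), -0.356911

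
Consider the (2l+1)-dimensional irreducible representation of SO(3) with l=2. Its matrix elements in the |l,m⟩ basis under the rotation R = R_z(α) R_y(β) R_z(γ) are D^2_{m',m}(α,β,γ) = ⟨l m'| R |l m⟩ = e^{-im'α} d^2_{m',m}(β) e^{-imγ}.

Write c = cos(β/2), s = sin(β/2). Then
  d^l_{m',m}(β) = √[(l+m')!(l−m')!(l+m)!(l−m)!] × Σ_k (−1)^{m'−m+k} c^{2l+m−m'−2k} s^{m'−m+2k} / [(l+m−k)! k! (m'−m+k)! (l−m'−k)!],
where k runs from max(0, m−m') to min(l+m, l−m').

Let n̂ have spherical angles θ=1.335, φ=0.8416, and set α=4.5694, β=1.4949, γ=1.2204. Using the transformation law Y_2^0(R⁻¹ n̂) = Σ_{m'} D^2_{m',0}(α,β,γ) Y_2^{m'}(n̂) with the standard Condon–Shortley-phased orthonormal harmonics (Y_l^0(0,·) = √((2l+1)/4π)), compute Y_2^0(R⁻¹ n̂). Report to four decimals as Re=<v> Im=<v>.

Need the full column D^2_{m',0} for m'=−2..2 at α=4.5694, β=1.4949, γ=1.2204.
cos(β/2)=0.733425, sin(β/2)=0.679771
d^2_{-2,0}: single k=2 term ⇒ +0.608852;  D = -0.584124+0.171755i
d^2_{-1,0}: k∈[1..2] ⇒ +0.656908 -0.564311 = +0.092597;  D = -0.013195-0.091652i
d^2_{0,0}: k∈[0..2] ⇒ +0.289349 -0.994251 +0.213526 = -0.491376;  D = -0.491376+0.000000i
d^2_{1,0}: k∈[0..1] ⇒ -0.656908 +0.564311 = -0.092597;  D = +0.013195-0.091652i
d^2_{2,0}: single k=0 term ⇒ +0.608852;  D = -0.584124-0.171755i
Y_2^{m'}(θ=1.335,φ=0.8416) and Σ D·Y over m':
  (-0.5841+0.1718i)·(-0.0410-0.3629i)  (-0.0132-0.0917i)·(+0.1169-0.1309i)  (-0.4914+0.0000i)·(-0.2638+0.0000i)  (+0.0132-0.0917i)·(-0.1169-0.1309i)  (-0.5841-0.1718i)·(-0.0410+0.3629i)
Y_2^0(R⁻¹ n̂) = +0.275038+0.000000i

Re=0.2750 Im=0.0000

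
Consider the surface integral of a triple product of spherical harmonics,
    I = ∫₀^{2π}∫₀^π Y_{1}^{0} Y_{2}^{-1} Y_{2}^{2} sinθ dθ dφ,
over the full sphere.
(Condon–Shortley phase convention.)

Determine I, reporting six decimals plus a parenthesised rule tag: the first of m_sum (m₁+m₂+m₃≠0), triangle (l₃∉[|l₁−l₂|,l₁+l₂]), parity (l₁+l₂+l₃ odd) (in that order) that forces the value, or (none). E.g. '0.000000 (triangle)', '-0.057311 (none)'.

Σmᵢ = 1 ≠ 0, so the φ-integral vanishes; I = 0

0.000000 (m_sum)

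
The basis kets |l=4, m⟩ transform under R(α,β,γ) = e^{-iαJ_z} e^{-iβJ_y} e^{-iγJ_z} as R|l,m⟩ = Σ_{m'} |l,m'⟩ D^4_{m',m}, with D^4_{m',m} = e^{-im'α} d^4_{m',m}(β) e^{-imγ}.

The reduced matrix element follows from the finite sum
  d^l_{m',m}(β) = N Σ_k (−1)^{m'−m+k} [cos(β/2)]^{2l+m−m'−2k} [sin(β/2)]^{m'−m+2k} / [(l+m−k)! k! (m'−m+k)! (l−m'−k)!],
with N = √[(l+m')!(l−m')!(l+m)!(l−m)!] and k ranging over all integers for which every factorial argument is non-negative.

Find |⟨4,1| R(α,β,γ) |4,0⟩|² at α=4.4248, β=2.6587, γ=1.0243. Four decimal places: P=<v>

Split into d^4_{1,0}(β=2.6587) × two z-phases.
c=cos(2.658700/2)=0.239107, s=sin(2.658700/2)=0.970993; N=√[120·6·24·24]=643.987578
k: max(0,(0)−(1))=0 … min(4+(0),4−(1))=3
  k=0: (−1)^1·643.9876/(144)·0.2391^7·0.9710^1 = -0.000194
  k=1: (−1)^2·643.9876/(24)·0.2391^5·0.9710^3 = +0.019199
  k=2: (−1)^3·643.9876/(24)·0.2391^3·0.9710^5 = -0.316611
  k=3: (−1)^4·643.9876/(144)·0.2391^1·0.9710^7 = +0.870204
d^4_{1,0}(2.6587) = -0.000194 +0.019199 -0.316611 +0.870204 = +0.572598
|D^4_{1,0}|² = |d^4_{1,0}(β)|² = (+0.572598)² = 0.327869 (the z-rotation phases have unit modulus)

P=0.3279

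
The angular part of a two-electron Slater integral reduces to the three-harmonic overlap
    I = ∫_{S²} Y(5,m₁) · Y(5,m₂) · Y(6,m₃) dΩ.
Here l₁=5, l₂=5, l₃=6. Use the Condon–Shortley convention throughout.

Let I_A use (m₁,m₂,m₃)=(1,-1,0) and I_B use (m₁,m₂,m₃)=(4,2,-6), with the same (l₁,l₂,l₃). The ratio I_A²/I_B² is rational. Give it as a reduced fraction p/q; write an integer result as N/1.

4/77

Shared (l₁,l₂,l₃)=(5,5,6): N and (l;000)² cancel in I_A²/I_B².
A: Δ = 4!·6!·6!/17! = 1/28588560; Racah Σ t=0..4: t=0:+1/55296 t=1:−1/7776 t=2:+1/9216 t=3:−1/86400 t=4:+1/12441600 = -7/518400; ⇒ 3j(5 5 6; 1 -1 0)² = 12/12155, sgn -1
B: Δ = 4!·6!·6!/17! = 1/28588560; Racah Σ t=1..1: t=1:−1/3110400 = -1/3110400; ⇒ 3j(5 5 6; 4 2 -6)² = 21/1105, sgn -1
I_A²/I_B² = (12/12155)/(21/1105) = 4/77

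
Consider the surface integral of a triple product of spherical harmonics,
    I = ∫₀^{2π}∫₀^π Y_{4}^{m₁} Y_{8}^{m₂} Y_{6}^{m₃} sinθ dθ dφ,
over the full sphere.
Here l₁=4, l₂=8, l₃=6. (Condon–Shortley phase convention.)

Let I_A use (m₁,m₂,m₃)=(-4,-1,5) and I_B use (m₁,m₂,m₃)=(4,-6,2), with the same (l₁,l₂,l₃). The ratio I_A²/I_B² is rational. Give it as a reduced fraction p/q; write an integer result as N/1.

5/234

Shared (l₁,l₂,l₃)=(4,8,6): N and (l;000)² cancel in I_A²/I_B².
A: Δ = 6!·2!·10!/19! = 1/23279256; Racah Σ t=6..6: t=6:+1/522547200 = 1/522547200; ⇒ 3j(4 8 6; -4 -1 5)² = 35/75582, sgn -1
B: Δ = 6!·2!·10!/19! = 1/23279256; Racah Σ t=0..0: t=0:+1/116121600 = 1/116121600; ⇒ 3j(4 8 6; 4 -6 2)² = 7/323, sgn +1
I_A²/I_B² = (35/75582)/(7/323) = 5/234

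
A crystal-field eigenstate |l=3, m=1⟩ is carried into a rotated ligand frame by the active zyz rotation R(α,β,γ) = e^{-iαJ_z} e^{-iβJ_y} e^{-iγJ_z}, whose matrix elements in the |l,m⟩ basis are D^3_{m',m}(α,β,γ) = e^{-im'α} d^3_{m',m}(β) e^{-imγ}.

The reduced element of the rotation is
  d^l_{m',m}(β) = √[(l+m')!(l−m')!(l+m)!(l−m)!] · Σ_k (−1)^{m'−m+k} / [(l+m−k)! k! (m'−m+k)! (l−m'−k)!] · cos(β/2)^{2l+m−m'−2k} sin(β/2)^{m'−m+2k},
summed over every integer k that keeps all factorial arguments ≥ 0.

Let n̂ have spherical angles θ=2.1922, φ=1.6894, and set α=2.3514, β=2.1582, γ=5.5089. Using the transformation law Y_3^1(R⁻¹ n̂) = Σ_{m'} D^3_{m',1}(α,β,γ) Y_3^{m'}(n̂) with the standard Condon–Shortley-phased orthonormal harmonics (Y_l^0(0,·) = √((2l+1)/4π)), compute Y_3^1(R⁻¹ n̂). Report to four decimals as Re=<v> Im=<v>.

Re=-0.3809 Im=0.2302

Need the full column D^3_{m',1} for m'=−3..3 at α=2.3514, β=2.1582, γ=5.5089.
cos(β/2)=0.472122, sin(β/2)=0.881533
d^3_{-3,1}: single k=4 term ⇒ +0.521325;  D = +0.013290+0.521156i
d^3_{-2,1}: k∈[3..4] ⇒ +0.455941 -0.794781 = -0.338840;  D = -0.234585+0.244505i
d^3_{-1,1}: k∈[2..4] ⇒ +0.231657 -1.076845 +0.469280 = -0.375908;  D = +0.375860-0.005979i
d^3_{0,1}: k∈[1..3] ⇒ +0.071631 -0.749187 +0.870639 = +0.193083;  D = +0.138039+0.135004i
d^3_{1,1}: k∈[0..2] ⇒ +0.011075 -0.308876 +0.807634 = +0.509832;  D = -0.003221-0.509822i
d^3_{2,1}: k∈[0..1] ⇒ -0.065390 +0.455941 = +0.390551;  D = -0.275740+0.276582i
d^3_{3,1}: single k=0 term ⇒ +0.149534;  D = +0.149533+0.000489i
Y_3^{m'}(θ=2.1922,φ=1.6894) and Σ D·Y over m':
  (+0.0133+0.5212i)·(+0.0781+0.2102i)  (-0.2346+0.2445i)·(+0.3823-0.0924i)  (+0.3759-0.0060i)·(-0.0216-0.1812i)  (+0.1380+0.1350i)·(+0.2836+0.0000i)  (-0.0032-0.5098i)·(+0.0216-0.1812i)  (-0.2757+0.2766i)·(+0.3823+0.0924i)  (+0.1495+0.0005i)·(-0.0781+0.2102i)
Y_3^1(R⁻¹ n̂) = -0.380891+0.230177i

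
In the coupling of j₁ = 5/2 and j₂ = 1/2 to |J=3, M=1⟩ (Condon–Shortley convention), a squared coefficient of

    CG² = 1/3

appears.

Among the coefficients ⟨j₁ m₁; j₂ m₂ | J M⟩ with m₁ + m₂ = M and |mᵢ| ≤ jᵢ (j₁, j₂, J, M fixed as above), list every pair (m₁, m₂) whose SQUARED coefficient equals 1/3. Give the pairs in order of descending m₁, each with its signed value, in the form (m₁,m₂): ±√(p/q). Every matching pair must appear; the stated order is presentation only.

(3/2,-1/2): +√(1/3)

Admissible pairs with m₁+m₂ = M = 1: (1/2,1/2), (3/2,-1/2)
  (m₁,m₂)=(3/2,-1/2): CG² = 1/3, CG = +√(1/3)   ← matches the target
  (m₁,m₂)=(1/2,1/2): CG² = 2/3, CG = +√(2/3)
Pairs with CG² = 1/3: (3/2,-1/2): +√(1/3)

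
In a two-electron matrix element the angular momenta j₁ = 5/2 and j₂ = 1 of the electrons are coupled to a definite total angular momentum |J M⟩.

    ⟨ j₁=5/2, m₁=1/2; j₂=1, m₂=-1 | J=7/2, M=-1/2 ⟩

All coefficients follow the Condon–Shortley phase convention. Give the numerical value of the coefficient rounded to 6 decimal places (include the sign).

j₁+j₂−J=0  J+j₁−j₂=5  J−j₁+j₂=2  j₁+j₂+J+1=8
(j₁±m₁, j₂±m₂, J±M) = (3,2,0,2,3,4)
P² = 1152/7
sum k=0..0:
  [0] +1/24 = 1/24
S = 1/24
C² = P²·S² = 2/7 ; C = +0.534522

+√(2/7) = +0.534522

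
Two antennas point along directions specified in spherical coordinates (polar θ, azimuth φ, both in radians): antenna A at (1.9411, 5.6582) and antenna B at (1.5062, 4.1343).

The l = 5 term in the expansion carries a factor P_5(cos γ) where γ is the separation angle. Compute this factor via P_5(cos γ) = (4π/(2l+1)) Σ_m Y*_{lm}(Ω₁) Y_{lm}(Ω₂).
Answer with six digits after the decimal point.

Expand P_5 via completeness: Σ_{m} conj(Y_{5,m}) at Ω₁ times Y_{5,m} at Ω₂ —
  [-5]  conj(Y_{5,-5})(Ω₁) = -0.32671 - 0.00545j ; Y_{5,-5}(Ω₂) = -0.11415 - 0.44490j ; Δ = 0.03487 + 0.14598j
  [-4]  conj(Y_{5,-4})(Ω₁) = 0.32136 + 0.24009j ; Y_{5,-4}(Ω₂) = -0.06346 + 0.06928j ; Δ = -0.03703 + 0.00703j
  [-3]  conj(Y_{5,-3})(Ω₁) = -0.01500 - 0.04779j ; Y_{5,-3}(Ω₂) = -0.32648 - 0.05385j ; Δ = 0.00232 + 0.01641j
  [-2]  conj(Y_{5,-2})(Ω₁) = 0.10204 - 0.30707j ; Y_{5,-2}(Ω₂) = 0.04334 + 0.09847j ; Δ = 0.03466 - 0.00326j
  [-1]  conj(Y_{5,-1})(Ω₁) = -0.11462 + 0.08269j ; Y_{5,-1}(Ω₂) = -0.16452 + 0.25216j ; Δ = -0.00199 - 0.04251j
  [+0]  conj(Y_{5,0})(Ω₁) = -0.29257 + 0.00000j ; Y_{5,0}(Ω₂) = 0.11105 + 0.00000j ; Δ = -0.03249 + 0.00000j
  [+1]  conj(Y_{5,1})(Ω₁) = 0.11462 + 0.08269j ; Y_{5,1}(Ω₂) = 0.16452 + 0.25216j ; Δ = -0.00199 + 0.04251j
  [+2]  conj(Y_{5,2})(Ω₁) = 0.10204 + 0.30707j ; Y_{5,2}(Ω₂) = 0.04334 - 0.09847j ; Δ = 0.03466 + 0.00326j
  [+3]  conj(Y_{5,3})(Ω₁) = 0.01500 - 0.04779j ; Y_{5,3}(Ω₂) = 0.32648 - 0.05385j ; Δ = 0.00232 - 0.01641j
  [+4]  conj(Y_{5,4})(Ω₁) = 0.32136 - 0.24009j ; Y_{5,4}(Ω₂) = -0.06346 - 0.06928j ; Δ = -0.03703 - 0.00703j
  [+5]  conj(Y_{5,5})(Ω₁) = 0.32671 - 0.00545j ; Y_{5,5}(Ω₂) = 0.11415 - 0.44490j ; Δ = 0.03487 - 0.14598j
Σ over m = 0.03317 + 0.00000j; ×(4π/11) → 0.03789 + 0.00000j. Real part: 0.037895

0.037895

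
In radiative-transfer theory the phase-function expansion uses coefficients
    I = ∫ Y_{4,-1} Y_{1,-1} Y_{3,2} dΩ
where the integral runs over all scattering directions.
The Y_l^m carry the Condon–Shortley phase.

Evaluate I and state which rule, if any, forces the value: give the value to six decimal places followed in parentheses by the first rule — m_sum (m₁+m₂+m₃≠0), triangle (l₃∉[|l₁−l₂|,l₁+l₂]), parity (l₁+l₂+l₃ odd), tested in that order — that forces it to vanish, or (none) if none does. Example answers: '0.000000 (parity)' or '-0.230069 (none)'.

-0.106622 (none)

m-sum 0 ✓  L=8 even ✓  3≤3≤5 ✓
Π(2lᵢ+1) = 9×3×7 = 189
triangle coeff Δ(4,1,3) = 1/252
Σ_t [1,1]: t=1:−1/36 = -1/36
(3j)²=4/63 [(4 1 3; 0 0 0)], sign=+1
Σ_t [0,0]: t=0:+1/240 = 1/240
(3j)²=1/84 [(4 1 3; -1 -1 2)], sign=-1
⇒ 4πI² = 1/7
I = (-1)√(1/7/(4π)) = -0.10662181
No selection rule forces the value: the integral is nonzero (none).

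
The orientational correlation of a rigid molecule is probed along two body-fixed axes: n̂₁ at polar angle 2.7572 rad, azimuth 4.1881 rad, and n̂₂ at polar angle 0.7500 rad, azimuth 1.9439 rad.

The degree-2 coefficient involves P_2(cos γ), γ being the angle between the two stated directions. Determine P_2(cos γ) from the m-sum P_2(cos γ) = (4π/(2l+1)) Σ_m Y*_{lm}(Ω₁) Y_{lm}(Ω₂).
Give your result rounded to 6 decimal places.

Summing Y*_{l m}(θ₁,φ₁)·Y_{l m}(θ₂,φ₂) over m ∈ [−2, 2]; prefactor 4π/(2·2+1) = 2.513274:
  m=-2: (-0.02709 + 0.04708j) × (-0.13178 + 0.12184j) = -0.00217 - 0.00951j  (running Σ = -0.00217 - 0.00951j)
  m=-1: (0.13444 + 0.23249j) × (-0.14045 - 0.35880j) = 0.06453 - 0.08089j  (running Σ = 0.06237 - 0.09039j)
  m=0: (0.49773 + 0.00000j) × (0.19116 + 0.00000j) = 0.09515 + 0.00000j  (running Σ = 0.15752 - 0.09039j)
  m=1: (-0.13444 + 0.23249j) × (0.14045 - 0.35880j) = 0.06453 + 0.08089j  (running Σ = 0.22205 - 0.00951j)
  m=2: (-0.02709 - 0.04708j) × (-0.13178 - 0.12184j) = -0.00217 + 0.00951j  (running Σ = 0.21988 - 0.00000j)
Total Σ_m = 0.21988 - 0.00000j. Multiply by 2.513274: 0.55263 - 0.00000j. P_2(cos γ) = 0.552630

0.552630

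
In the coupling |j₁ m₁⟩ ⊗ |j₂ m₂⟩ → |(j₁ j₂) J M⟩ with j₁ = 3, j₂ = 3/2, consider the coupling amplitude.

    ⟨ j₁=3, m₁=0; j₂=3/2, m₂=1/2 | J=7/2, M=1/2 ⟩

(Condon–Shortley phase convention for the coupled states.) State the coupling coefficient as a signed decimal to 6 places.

−√(2/21) ≈ -0.308607

triangle: 1!×5!×2!/9! = 240/362880
(j±m)!: 3!×3!×2!×1!×4!×3! = 10368
prefactor² = (2J+1)×Δ×N² = 384/7
  k=0: +1/(0!×1!×3!×2!×2!×0!) = 1/24
  k=1: −1/(1!×0!×2!×1!×3!×1!) = -1/12
Σ = -1/24  ⇒  CG² = 384/7×(-1/24)² = 2/21
CG = −√(2/21) = -0.308607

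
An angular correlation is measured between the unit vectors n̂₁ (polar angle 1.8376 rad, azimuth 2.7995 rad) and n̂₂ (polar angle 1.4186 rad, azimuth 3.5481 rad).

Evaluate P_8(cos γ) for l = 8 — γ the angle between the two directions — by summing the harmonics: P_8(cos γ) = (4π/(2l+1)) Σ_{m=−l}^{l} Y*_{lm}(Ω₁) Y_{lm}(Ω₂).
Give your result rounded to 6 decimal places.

Term-by-term m-sum for l=8 (normalisation 4π/17 = 0.739198):
  [-8]  conj(Y_{8,-8})(Ω₁) = (-0.355145, -0.152188) ; Y_{8,-8}(Ω₂) = (-0.466786, 0.051775) ; Δ = (0.173656, 0.052652)
  [-7]  conj(Y_{8,-7})(Ω₁) = (-0.309959, -0.286992) ; Y_{8,-7}(Ω₂) = (0.275609, 0.084062) ; Δ = (-0.061302, -0.105153)
  [-6]  conj(Y_{8,-6})(Ω₁) = (-0.005995, -0.011466) ; Y_{8,-6}(Ω₂) = (0.175548, 0.148628) ; Δ = (0.000652, -0.002904)
  [-5]  conj(Y_{8,-5})(Ω₁) = (0.048789, 0.347050) ; Y_{8,-5}(Ω₂) = (-0.137596, -0.276509) ; Δ = (0.089249, -0.061243)
  [-4]  conj(Y_{8,-4})(Ω₁) = (-0.029044, 0.141513) ; Y_{8,-4}(Ω₂) = (-0.007785, -0.140810) ; Δ = (0.020153, 0.002988)
  [-3]  conj(Y_{8,-3})(Ω₁) = (0.147882, -0.244196) ; Y_{8,-3}(Ω₂) = (-0.106623, 0.290944) ; Δ = (0.055280, 0.069062)
  [-2]  conj(Y_{8,-2})(Ω₁) = (0.151397, -0.123480) ; Y_{8,-2}(Ω₂) = (-0.068292, 0.072172) ; Δ = (-0.001427, 0.019359)
  [-1]  conj(Y_{8,-1})(Ω₁) = (-0.237094, 0.084428) ; Y_{8,-1}(Ω₂) = (0.283055, -0.121851) ; Δ = (-0.056823, 0.052788)
  [+0]  conj(Y_{8,0})(Ω₁) = (-0.208849, -0.000000) ; Y_{8,0}(Ω₂) = (0.086830, 0.000000) ; Δ = (-0.018134, -0.000000)
  [+1]  conj(Y_{8,1})(Ω₁) = (0.237094, 0.084428) ; Y_{8,1}(Ω₂) = (-0.283055, -0.121851) ; Δ = (-0.056823, -0.052788)
  [+2]  conj(Y_{8,2})(Ω₁) = (0.151397, 0.123480) ; Y_{8,2}(Ω₂) = (-0.068292, -0.072172) ; Δ = (-0.001427, -0.019359)
  [+3]  conj(Y_{8,3})(Ω₁) = (-0.147882, -0.244196) ; Y_{8,3}(Ω₂) = (0.106623, 0.290944) ; Δ = (0.055280, -0.069062)
  [+4]  conj(Y_{8,4})(Ω₁) = (-0.029044, -0.141513) ; Y_{8,4}(Ω₂) = (-0.007785, 0.140810) ; Δ = (0.020153, -0.002988)
  [+5]  conj(Y_{8,5})(Ω₁) = (-0.048789, 0.347050) ; Y_{8,5}(Ω₂) = (0.137596, -0.276509) ; Δ = (0.089249, 0.061243)
  [+6]  conj(Y_{8,6})(Ω₁) = (-0.005995, 0.011466) ; Y_{8,6}(Ω₂) = (0.175548, -0.148628) ; Δ = (0.000652, 0.002904)
  [+7]  conj(Y_{8,7})(Ω₁) = (0.309959, -0.286992) ; Y_{8,7}(Ω₂) = (-0.275609, 0.084062) ; Δ = (-0.061302, 0.105153)
  [+8]  conj(Y_{8,8})(Ω₁) = (-0.355145, 0.152188) ; Y_{8,8}(Ω₂) = (-0.466786, -0.051775) ; Δ = (0.173656, -0.052652)
Accumulated sum (0.420738, 0.000000); after 4π/(2l+1) scaling, (0.311009, 0.000000) ⇒ P_8 = 0.311009

0.311009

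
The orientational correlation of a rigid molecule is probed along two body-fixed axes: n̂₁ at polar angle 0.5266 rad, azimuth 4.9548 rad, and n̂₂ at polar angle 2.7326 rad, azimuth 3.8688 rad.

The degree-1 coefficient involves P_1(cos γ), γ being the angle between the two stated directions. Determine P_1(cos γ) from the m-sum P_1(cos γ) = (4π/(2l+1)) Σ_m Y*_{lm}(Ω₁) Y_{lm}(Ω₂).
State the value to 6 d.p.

Summing Y*_{l m}(θ₁,φ₁)·Y_{l m}(θ₂,φ₂) over m ∈ [−1, 1]; prefactor 4π/(2·1+1) = 4.188790:
  m=-1: Y*=(0.041682, -0.168567)  Y=(-0.102641, 0.091340)  product (0.011119, 0.021109)
  m=+0: Y*=(0.422407, -0.000000)  Y=(-0.448304, 0.000000)  product (-0.189367, 0.000000)
  m=+1: Y*=(-0.041682, -0.168567)  Y=(0.102641, 0.091340)  product (0.011119, -0.021109)
Total Σ_m = (-0.167129, 0.000000). Multiply by 4.188790: (-0.700069, 0.000000). P_1(cos γ) = -0.700069

-0.700069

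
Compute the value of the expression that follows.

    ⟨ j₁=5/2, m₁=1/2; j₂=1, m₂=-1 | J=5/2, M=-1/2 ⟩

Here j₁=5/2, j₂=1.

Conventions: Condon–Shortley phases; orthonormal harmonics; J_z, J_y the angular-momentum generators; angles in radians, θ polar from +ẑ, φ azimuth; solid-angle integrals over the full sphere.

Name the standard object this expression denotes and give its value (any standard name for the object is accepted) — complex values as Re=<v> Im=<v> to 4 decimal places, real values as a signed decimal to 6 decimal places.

Clebsch–Gordan coefficient, +√(18/35) ≈ +0.717137

This is a Clebsch–Gordan (vector-coupling) coefficient.
j₁+j₂−J=1  J+j₁−j₂=4  J−j₁+j₂=1  j₁+j₂+J+1=7
(j₁±m₁, j₂±m₂, J±M) = (3,2,0,2,2,3)
P² = 288/35
sum k=0..0:
  [0] +1/4 = 1/4
S = 1/4
C² = P²·S² = 18/35 ; C = +0.717137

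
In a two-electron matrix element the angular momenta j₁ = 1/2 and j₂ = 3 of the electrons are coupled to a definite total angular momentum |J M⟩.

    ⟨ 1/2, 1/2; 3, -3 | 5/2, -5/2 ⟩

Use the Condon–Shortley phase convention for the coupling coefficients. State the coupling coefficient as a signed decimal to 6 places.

√[6·1!0!5!/7! · 1!0!0!6!0!5!] = √(86400/7)
  +(−1)^0/∏(0,1,0,0,0,5)! = 1/120  (running 1/120)
⟨..|..⟩ = √(86400/7)·(1/120) = +0.925820

+√(6/7) ≈ +0.925820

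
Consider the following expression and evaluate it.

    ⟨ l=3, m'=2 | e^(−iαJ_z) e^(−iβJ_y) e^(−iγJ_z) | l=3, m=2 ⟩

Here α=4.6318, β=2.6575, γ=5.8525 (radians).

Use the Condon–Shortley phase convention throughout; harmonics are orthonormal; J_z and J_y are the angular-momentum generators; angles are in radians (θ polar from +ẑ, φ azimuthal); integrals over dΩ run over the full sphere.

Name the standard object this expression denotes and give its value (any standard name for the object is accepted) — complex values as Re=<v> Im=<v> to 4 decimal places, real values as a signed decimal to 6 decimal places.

Wigner D-matrix element, Re=0.0080 Im=0.0131

This is a Wigner D-matrix element — the rotation-matrix element ⟨l m'| R(α,β,γ) |l m⟩ in the angular-momentum basis.
D^3_{2,2}(4.6318,2.6575,5.8525) = e^{-i·2·4.6318}·d^3_{2,2}(2.6575)·e^{-i·2·5.8525}. Compute d first:
Half-angle: c=0.239690, s=0.970850. N=√(120·1·120·1)=120.000000
k∈{0,1} keeps every argument non-negative
  k=0: (−1)^0·120.0000/(120)·0.2397^6·0.9708^0 = +0.000190
  k=1: (−1)^1·120.0000/(24)·0.2397^4·0.9708^2 = -0.015555
d^3_{2,2}(2.6575) = +0.000190 -0.015555 = -0.015365
Phases: e^{-i·(2)·4.6318}=-0.987039-0.160481i, e^{-i·(2)·5.8525}=+0.651398+0.758736i ⇒ D=+0.008008+0.013113i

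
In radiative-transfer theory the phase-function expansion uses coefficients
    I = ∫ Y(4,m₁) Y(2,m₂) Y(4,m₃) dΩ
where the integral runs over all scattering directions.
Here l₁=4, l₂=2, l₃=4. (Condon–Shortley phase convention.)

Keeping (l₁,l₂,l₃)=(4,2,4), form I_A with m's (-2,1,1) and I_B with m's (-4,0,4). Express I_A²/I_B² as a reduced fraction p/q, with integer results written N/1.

243/784

Same 4,2,4: normalisation and zero-m 3j drop out of the ratio.
A: Δ: 2! 6! 2! / 11! → 1/13860; sum: t=1:−1/240 t=2:+1/96 = 1/160; 3j²(4 2 4; -2 1 1) = Δ·Π!·Σ² = 27/1540  (sign -1)
B: Δ: 2! 6! 2! / 11! → 1/13860; sum: t=2:+1/2880 = 1/2880; 3j²(4 2 4; -4 0 4) = Δ·Π!·Σ² = 28/495  (sign +1)
I_A²/I_B² = (27/1540)/(28/495) = 243/784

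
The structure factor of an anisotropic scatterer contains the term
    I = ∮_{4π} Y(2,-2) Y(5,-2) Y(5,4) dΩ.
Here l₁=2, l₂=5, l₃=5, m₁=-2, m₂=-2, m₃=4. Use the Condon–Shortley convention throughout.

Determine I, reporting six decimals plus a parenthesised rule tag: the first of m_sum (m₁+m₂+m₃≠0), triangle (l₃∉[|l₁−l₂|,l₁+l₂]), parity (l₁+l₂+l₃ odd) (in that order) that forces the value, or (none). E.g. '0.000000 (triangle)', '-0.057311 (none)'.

Checks pass: Σm=0; 12 even; l₃=5∈[3,7].
(2·2+1)(2·5+1)(2·5+1) = 605
Δ: 2! 2! 8! / 13! → 1/38610
sum: t=0:+1/2880 t=1:−1/576 t=2:+1/2880 = -1/960
3j²(2 5 5; 0 0 0) = Δ·Π!·Σ² = 10/429  (sign +1)
sum: t=2:+1/20160 = 1/20160
3j²(2 5 5; -2 -2 4) = Δ·Π!·Σ² = 12/715  (sign -1)
combine: 4πI² = 605·10/429·12/715 = 40/169
take √, sign -1: I = -0.13724032
No selection rule forces the value: the integral is nonzero (none).

-0.137240 (none)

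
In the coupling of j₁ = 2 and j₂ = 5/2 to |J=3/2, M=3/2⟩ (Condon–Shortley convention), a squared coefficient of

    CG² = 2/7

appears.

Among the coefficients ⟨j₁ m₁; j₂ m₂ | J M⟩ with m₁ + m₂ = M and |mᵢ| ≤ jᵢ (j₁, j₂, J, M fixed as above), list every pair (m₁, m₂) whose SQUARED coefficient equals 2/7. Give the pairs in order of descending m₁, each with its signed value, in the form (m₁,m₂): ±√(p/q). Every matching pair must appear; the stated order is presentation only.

Admissible pairs with m₁+m₂ = M = 3/2: (-1,5/2), (0,3/2), (1,1/2), (2,-1/2)
  (m₁,m₂)=(2,-1/2): CG² = 4/35, CG = +√(4/35)
  (m₁,m₂)=(1,1/2): CG² = 9/35, CG = −√(9/35)
  (m₁,m₂)=(0,3/2): CG² = 12/35, CG = +√(12/35)
  (m₁,m₂)=(-1,5/2): CG² = 2/7, CG = −√(2/7)   ← matches the target
Pairs with CG² = 2/7: (-1,5/2): −√(2/7)

(-1,5/2): −√(2/7)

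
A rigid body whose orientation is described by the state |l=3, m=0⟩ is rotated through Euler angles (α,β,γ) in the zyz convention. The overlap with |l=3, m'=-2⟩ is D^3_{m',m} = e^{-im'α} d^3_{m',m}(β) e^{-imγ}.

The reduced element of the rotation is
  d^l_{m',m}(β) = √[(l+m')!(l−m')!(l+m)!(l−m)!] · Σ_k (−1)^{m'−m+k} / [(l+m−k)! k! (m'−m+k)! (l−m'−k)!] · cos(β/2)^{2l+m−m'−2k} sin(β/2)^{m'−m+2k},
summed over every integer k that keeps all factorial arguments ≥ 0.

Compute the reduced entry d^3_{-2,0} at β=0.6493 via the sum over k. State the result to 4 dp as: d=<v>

d=0.3987

d^3_{-2,0}(β=0.6493) via the finite sum:
With c≡cos(β/2)=0.947762 and s≡sin(β/2)=0.318977, N=[1·120·6·6]^{1/2}=65.726707
Admissible k: 2..3 (factorial args all ≥0)
  k=2: (−1)^0·65.7267/(12)·0.9478^4·0.3190^2 = +0.449653
  k=3: (−1)^1·65.7267/(12)·0.9478^2·0.3190^4 = -0.050933
d^3_{-2,0}(0.6493) = +0.449653 -0.050933 = +0.398720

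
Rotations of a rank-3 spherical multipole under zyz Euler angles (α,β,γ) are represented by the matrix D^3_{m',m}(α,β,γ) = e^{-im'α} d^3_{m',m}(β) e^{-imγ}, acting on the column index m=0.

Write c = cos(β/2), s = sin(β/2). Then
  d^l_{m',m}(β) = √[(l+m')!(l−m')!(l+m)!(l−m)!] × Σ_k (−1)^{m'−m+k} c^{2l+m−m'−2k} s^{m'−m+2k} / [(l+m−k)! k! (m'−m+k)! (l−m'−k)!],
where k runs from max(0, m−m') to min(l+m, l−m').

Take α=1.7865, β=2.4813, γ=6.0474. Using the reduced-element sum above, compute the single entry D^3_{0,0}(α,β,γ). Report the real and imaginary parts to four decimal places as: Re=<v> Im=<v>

Re=-0.0470 Im=0.0000

D^3_{0,0}(1.7865,2.4813,6.0474) = e^{-i·0·1.7865}·d^3_{0,0}(2.4813)·e^{-i·0·6.0474}. Compute d first:
Half-angle: c=0.324181, s=0.945995. N=√(6·6·6·6)=36.000000
k: max(0,(0)−(0))=0 … min(3+(0),3−(0))=3
  k=0: (−1)^0·36.0000/(36)·0.3242^6·0.9460^0 = +0.001161
  k=1: (−1)^1·36.0000/(4)·0.3242^4·0.9460^2 = -0.088955
  k=2: (−1)^2·36.0000/(4)·0.3242^2·0.9460^4 = +0.757485
  k=3: (−1)^3·36.0000/(36)·0.3242^0·0.9460^6 = -0.716692
d^3_{0,0}(2.4813) = +0.001161 -0.088955 +0.757485 -0.716692 = -0.047002
D = (+1.000000+0.000000i)·(-0.047002)·(+1.000000+0.000000i) = -0.047002+0.000000i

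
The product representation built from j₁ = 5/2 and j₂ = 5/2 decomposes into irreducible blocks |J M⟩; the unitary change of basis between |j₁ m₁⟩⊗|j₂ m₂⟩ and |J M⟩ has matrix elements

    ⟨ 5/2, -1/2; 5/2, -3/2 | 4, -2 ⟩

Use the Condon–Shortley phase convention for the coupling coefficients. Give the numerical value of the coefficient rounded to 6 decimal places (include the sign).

j₁+j₂−J=1  J+j₁−j₂=4  J−j₁+j₂=4  j₁+j₂+J+1=10
(j₁±m₁, j₂±m₂, J±M) = (2,3,1,4,2,6)
P² = 20736/35
sum k=0..1:
  [0] +1/36 = 1/36
  [1] −1/96 = -1/96
S = 5/288
C² = P²·S² = 5/28 ; C = +0.422577

+0.422577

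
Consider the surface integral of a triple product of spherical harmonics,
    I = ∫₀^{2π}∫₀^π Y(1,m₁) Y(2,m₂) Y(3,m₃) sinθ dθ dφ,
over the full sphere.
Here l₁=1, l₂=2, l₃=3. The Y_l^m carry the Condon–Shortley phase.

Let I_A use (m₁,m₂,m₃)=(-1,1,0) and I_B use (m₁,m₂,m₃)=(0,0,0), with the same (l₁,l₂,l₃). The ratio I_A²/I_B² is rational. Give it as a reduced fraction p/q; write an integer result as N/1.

Shared (l₁,l₂,l₃)=(1,2,3): N and (l;000)² cancel in I_A²/I_B².
A: Δ = 0!·2!·4!/7! = 1/105; Racah Σ t=0..0: t=0:+1/12 = 1/12; ⇒ 3j(1 2 3; -1 1 0)² = 1/35, sgn -1
B: Δ = 0!·2!·4!/7! = 1/105; Racah Σ t=0..0: t=0:+1/4 = 1/4; ⇒ 3j(1 2 3; 0 0 0)² = 3/35, sgn -1
I_A²/I_B² = (1/35)/(3/35) = 1/3

1/3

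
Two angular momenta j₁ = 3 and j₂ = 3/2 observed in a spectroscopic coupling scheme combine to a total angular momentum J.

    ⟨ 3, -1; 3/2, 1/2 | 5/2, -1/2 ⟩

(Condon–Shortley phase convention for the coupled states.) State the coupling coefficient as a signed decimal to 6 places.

−√(1/70) = -0.119523

j₁+j₂−J=2  J+j₁−j₂=4  J−j₁+j₂=1  j₁+j₂+J+1=8
(j₁±m₁, j₂±m₂, J±M) = (2,4,2,1,2,3)
P² = 288/35
sum k=1..2:
  [1] −1/6 = -1/6
  [2] +1/8 = 1/8
S = -1/24
C² = P²·S² = 1/70 ; C = -0.119523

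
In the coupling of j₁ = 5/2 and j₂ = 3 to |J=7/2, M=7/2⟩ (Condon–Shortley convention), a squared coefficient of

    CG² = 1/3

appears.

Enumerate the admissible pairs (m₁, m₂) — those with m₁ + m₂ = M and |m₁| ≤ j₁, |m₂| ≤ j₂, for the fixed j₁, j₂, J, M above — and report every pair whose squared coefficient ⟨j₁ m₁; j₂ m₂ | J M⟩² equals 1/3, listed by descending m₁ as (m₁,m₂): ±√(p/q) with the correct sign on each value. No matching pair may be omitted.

Admissible pairs with m₁+m₂ = M = 7/2: (1/2,3), (3/2,2), (5/2,1)
  (m₁,m₂)=(5/2,1): CG² = 2/9, CG = +√(2/9)
  (m₁,m₂)=(3/2,2): CG² = 4/9, CG = −√(4/9)
  (m₁,m₂)=(1/2,3): CG² = 1/3, CG = +√(1/3)   ← matches the target
Pairs with CG² = 1/3: (1/2,3): +√(1/3)

(1/2,3): +√(1/3)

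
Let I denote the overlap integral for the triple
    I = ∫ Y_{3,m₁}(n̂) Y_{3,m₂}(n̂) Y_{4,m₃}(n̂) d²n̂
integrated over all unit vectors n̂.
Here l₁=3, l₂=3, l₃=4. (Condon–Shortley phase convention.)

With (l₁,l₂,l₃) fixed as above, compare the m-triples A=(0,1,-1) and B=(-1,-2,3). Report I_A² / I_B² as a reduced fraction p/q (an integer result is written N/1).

Same 3,3,4: normalisation and zero-m 3j drop out of the ratio.
A: Δ: 2! 4! 4! / 11! → 1/34650; sum: t=0:+1/288 t=1:−1/24 t=2:+1/48 = -5/288; 3j²(3 3 4; 0 1 -1) = Δ·Π!·Σ² = 5/462  (sign +1)
B: Δ: 2! 4! 4! / 11! → 1/34650; sum: t=0:+1/288 t=1:−1/144 = -1/288; 3j²(3 3 4; -1 -2 3) = Δ·Π!·Σ² = 1/99  (sign +1)
I_A²/I_B² = (5/462)/(1/99) = 15/14

15/14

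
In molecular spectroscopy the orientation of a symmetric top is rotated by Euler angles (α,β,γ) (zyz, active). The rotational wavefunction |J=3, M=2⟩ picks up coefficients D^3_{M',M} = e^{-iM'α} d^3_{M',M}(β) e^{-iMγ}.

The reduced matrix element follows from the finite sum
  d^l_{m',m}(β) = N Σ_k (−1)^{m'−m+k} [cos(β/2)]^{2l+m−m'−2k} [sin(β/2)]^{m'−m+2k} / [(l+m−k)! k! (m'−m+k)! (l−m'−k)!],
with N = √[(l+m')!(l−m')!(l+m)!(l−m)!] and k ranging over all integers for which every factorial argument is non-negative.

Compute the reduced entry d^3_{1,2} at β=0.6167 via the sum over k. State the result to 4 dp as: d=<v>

d^3_{1,2}(β=0.6167) via the finite sum:
c=cos(0.616700/2)=0.952836, s=sin(0.616700/2)=0.303487; N=√[24·2·120·1]=75.894664
Admissible k: 1..2 (factorial args all ≥0)
  k=1: (−1)^0·75.8947/(24)·0.9528^5·0.3035^1 = +0.753754
  k=2: (−1)^1·75.8947/(12)·0.9528^3·0.3035^3 = -0.152934
d^3_{1,2}(0.6167) = +0.753754 -0.152934 = +0.600820

d=0.6008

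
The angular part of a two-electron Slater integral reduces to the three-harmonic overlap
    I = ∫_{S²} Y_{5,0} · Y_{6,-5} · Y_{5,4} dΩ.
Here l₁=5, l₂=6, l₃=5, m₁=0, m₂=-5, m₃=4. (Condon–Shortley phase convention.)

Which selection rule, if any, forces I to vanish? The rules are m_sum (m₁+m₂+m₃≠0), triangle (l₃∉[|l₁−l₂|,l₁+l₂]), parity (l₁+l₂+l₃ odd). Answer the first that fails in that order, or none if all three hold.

m_sum

Σmᵢ = -1  ✗
l₃∈[|l₁−l₂|,l₁+l₂]=[1,11], have l₃=5
Σlᵢ = 16 ⇒ even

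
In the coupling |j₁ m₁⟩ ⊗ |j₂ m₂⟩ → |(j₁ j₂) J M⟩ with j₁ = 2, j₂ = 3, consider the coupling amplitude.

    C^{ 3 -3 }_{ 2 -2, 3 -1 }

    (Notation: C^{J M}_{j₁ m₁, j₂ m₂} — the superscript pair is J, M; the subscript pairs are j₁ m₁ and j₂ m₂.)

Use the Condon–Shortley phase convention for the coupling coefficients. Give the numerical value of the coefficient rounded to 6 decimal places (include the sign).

triangle: 2!·2!·4!/9! = 96/362880
(j±m)!: 0!·4!·2!·4!·0!·6! = 829440
prefactor² = (2J+1)·Δ·N² = 1536
  k=2: +1/(2!·0!·2!·0!·0!·4!) = 1/96
Σ = 1/96  ⇒  CG² = 1536·(1/96)² = 1/6
CG = +√(1/6) = +0.408248

+√(1/6) = +0.408248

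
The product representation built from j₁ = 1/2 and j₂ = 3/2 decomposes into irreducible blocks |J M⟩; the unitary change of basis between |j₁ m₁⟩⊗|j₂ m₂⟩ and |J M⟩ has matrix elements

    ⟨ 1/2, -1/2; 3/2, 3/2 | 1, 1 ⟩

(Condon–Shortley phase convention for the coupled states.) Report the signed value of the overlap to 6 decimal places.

j₁+j₂−J=1  J+j₁−j₂=0  J−j₁+j₂=2  j₁+j₂+J+1=4
(j₁±m₁, j₂±m₂, J±M) = (0,1,3,0,2,0)
P² = 3
sum k=1..1:
  [1] −1/2 = -1/2
S = -1/2
C² = P²·S² = 3/4 ; C = -0.866025

-0.866025  (= −√(3/4))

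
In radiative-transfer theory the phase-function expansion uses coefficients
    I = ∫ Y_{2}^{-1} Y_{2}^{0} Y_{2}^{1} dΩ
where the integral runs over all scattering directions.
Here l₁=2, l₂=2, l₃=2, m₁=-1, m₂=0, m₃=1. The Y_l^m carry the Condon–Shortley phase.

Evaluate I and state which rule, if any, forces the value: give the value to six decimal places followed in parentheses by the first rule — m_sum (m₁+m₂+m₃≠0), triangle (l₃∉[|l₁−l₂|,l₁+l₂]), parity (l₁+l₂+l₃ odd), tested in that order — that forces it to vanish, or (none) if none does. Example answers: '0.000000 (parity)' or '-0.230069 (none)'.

Checks pass: Σm=0; 6 even; l₃=2∈[0,4].
(2·2+1)(2·2+1)(2·2+1) = 125
Δ: 2! 2! 2! / 7! → 1/630
sum: t=0:+1/8 t=1:−1/1 t=2:+1/8 = -3/4
3j²(2 2 2; 0 0 0) = Δ·Π!·Σ² = 2/35  (sign -1)
sum: t=1:−1/2 t=2:+1/4 = -1/4
3j²(2 2 2; -1 0 1) = Δ·Π!·Σ² = 1/70  (sign +1)
combine: 4πI² = 125·2/35·1/70 = 5/49
take √, sign -1: I = -0.09011188
No selection rule forces the value: the integral is nonzero (none).

-0.090112 (none)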